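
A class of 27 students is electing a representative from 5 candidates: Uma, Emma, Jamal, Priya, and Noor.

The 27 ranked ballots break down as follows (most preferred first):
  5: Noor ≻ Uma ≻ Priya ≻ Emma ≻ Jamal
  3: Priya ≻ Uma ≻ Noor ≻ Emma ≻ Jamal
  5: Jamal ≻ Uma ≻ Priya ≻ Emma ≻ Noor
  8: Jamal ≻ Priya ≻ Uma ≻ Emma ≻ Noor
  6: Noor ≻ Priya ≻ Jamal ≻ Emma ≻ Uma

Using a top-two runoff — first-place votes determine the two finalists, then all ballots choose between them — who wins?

Noor

Round 1 first-place votes: Uma 0, Emma 0, Jamal 13, Priya 3, Noor 11. Jamal and Noor advance.
Runoff: Jamal is ranked above Noor on 13 ballots, Noor above Jamal on 14.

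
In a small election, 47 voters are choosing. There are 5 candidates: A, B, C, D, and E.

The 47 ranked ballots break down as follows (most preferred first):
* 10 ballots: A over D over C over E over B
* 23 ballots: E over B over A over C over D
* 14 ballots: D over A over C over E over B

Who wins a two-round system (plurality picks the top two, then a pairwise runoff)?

D

Round 1 first-place votes: A 10, B 0, C 0, D 14, E 23. E and D advance.
Runoff: E is ranked above D on 23 ballots, D above E on 24.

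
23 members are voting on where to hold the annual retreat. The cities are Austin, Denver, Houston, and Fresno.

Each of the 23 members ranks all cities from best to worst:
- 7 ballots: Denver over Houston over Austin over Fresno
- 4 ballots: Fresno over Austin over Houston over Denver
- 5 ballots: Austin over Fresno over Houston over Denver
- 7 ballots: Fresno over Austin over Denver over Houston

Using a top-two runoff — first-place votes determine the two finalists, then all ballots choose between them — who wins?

Round 1 first-place votes: Austin 5, Denver 7, Houston 0, Fresno 11. Fresno and Denver advance.
Runoff: Fresno is ranked above Denver on 16 ballots, Denver above Fresno on 7.

Fresno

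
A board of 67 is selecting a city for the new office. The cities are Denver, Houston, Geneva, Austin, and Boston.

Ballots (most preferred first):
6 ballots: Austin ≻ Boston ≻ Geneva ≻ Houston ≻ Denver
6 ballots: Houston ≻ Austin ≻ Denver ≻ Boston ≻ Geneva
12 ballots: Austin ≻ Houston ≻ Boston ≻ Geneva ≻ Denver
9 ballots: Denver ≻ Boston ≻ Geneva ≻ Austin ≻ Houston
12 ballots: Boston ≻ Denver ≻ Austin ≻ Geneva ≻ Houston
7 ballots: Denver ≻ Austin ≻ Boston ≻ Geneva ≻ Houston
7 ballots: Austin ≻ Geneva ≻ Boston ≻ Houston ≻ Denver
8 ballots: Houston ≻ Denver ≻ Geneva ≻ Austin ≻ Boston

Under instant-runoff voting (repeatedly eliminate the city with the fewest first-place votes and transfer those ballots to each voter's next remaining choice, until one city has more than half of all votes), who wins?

Denver

Round 1: Denver 16, Houston 14, Geneva 0, Austin 25, Boston 12. Geneva eliminated.
Round 2: Denver 16, Houston 14, Austin 25, Boston 12. Boston eliminated.
Round 3: Denver 28, Houston 14, Austin 25. Houston eliminated.
Round 4: Denver 36, Austin 31. Denver has a majority (≥34).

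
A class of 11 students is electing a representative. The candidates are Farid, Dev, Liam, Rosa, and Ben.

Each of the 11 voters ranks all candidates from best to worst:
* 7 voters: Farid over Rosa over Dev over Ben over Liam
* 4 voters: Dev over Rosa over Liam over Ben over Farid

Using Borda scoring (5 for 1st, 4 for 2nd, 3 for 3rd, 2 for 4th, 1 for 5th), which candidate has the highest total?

Rosa

Farid: 7×5 + 4×1 = 39
Dev: 7×3 + 4×5 = 41
Liam: 7×1 + 4×3 = 19
Rosa: 7×4 + 4×4 = 44
Ben: 7×2 + 4×2 = 22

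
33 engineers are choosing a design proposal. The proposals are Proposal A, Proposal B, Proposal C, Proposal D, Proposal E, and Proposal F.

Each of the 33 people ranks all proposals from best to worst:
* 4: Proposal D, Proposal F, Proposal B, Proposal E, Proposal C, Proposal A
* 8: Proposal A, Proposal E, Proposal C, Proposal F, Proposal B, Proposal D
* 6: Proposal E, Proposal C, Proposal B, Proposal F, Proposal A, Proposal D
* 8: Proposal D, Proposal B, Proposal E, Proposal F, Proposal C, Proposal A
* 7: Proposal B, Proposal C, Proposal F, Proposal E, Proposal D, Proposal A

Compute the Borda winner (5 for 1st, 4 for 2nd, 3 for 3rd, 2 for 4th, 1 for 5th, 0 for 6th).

Proposal E

Proposal A: 4×0 + 8×5 + 6×1 + 8×0 + 7×0 = 46
Proposal B: 4×3 + 8×1 + 6×3 + 8×4 + 7×5 = 105
Proposal C: 4×1 + 8×3 + 6×4 + 8×1 + 7×4 = 88
Proposal D: 4×5 + 8×0 + 6×0 + 8×5 + 7×1 = 67
Proposal E: 4×2 + 8×4 + 6×5 + 8×3 + 7×2 = 108
Proposal F: 4×4 + 8×2 + 6×2 + 8×2 + 7×3 = 81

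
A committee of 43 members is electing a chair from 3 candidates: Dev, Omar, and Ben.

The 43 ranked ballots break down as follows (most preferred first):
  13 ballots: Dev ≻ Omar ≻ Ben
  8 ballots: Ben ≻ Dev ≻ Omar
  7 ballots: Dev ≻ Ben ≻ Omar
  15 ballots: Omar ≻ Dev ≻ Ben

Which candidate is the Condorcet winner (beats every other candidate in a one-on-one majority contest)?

Dev vs Omar: 28–15
Dev vs Ben: 35–8
Dev beats every other candidate.

Dev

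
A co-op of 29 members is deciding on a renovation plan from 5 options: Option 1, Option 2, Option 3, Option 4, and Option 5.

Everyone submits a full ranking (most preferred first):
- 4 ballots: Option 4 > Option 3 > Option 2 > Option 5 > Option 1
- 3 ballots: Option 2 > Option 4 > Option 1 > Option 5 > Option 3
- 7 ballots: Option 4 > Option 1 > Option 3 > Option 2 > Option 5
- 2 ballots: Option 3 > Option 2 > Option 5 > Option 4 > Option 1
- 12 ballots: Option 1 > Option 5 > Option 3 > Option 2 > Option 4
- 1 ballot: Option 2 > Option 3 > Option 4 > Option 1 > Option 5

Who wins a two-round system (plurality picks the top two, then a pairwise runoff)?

Round 1 first-place votes: Option 1 12, Option 2 4, Option 3 2, Option 4 11, Option 5 0. Option 1 and Option 4 advance.
Runoff: Option 1 is ranked above Option 4 on 12 ballots, Option 4 above Option 1 on 17.

Option 4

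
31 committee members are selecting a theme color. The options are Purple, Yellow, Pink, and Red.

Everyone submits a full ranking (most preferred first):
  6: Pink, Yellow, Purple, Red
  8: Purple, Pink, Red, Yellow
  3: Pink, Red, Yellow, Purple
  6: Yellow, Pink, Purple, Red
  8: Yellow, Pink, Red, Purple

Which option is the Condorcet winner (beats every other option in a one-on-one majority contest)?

Pink

Pink vs Purple: 23–8
Pink vs Yellow: 17–14
Pink vs Red: 31–0
Pink beats every other option.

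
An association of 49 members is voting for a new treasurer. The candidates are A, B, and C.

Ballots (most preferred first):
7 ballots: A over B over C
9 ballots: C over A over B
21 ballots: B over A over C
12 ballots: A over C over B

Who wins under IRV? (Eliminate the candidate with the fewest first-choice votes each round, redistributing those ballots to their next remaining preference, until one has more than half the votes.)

Round 1: A 19, B 21, C 9. C eliminated.
Round 2: A 28, B 21. A has a majority (≥25).

A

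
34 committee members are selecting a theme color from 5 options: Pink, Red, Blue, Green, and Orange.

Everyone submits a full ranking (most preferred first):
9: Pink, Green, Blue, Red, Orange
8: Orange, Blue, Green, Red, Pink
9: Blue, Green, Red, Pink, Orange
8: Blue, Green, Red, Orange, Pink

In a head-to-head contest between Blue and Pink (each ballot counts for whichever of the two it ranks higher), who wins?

Blue is ranked above Pink on 25 ballots; Pink above Blue on 9.

Blue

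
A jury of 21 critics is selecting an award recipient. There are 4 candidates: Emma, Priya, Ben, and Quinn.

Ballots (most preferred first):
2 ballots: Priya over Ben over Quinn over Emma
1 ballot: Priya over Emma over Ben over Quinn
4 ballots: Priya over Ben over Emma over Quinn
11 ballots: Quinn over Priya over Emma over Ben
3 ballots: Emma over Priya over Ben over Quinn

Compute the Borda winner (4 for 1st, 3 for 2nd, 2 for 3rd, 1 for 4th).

Priya

Emma: 2×1 + 1×3 + 4×2 + 11×2 + 3×4 = 47
Priya: 2×4 + 1×4 + 4×4 + 11×3 + 3×3 = 70
Ben: 2×3 + 1×2 + 4×3 + 11×1 + 3×2 = 37
Quinn: 2×2 + 1×1 + 4×1 + 11×4 + 3×1 = 56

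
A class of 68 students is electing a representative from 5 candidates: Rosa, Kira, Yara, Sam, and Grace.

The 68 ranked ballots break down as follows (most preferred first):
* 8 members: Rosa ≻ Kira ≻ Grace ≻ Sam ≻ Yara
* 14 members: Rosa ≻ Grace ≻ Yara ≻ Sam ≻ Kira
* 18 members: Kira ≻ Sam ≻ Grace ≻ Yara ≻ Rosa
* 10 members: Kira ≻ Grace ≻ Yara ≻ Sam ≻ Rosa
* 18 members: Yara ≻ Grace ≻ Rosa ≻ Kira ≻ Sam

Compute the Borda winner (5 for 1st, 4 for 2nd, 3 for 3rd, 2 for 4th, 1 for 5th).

Grace

Rosa: 8×5 + 14×5 + 18×1 + 10×1 + 18×3 = 192
Kira: 8×4 + 14×1 + 18×5 + 10×5 + 18×2 = 222
Yara: 8×1 + 14×3 + 18×2 + 10×3 + 18×5 = 206
Sam: 8×2 + 14×2 + 18×4 + 10×2 + 18×1 = 154
Grace: 8×3 + 14×4 + 18×3 + 10×4 + 18×4 = 246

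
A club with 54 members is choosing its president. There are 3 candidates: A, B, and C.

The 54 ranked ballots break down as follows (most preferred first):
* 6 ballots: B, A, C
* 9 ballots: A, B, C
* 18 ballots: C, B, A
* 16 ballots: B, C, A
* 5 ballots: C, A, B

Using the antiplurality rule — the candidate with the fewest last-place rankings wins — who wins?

B

Last-place votes: A 34, B 5, C 15.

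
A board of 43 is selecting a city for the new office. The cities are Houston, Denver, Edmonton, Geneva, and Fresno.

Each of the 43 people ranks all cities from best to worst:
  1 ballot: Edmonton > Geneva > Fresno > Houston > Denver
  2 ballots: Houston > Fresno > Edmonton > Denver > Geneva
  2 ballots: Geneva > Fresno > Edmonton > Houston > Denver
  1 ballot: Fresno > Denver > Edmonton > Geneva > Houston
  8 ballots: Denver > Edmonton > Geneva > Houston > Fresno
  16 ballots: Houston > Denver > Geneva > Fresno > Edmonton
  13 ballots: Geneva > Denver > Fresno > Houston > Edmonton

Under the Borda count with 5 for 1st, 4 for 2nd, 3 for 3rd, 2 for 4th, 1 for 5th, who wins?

Denver

Houston: 1×2 + 2×5 + 2×2 + 1×1 + 8×2 + 16×5 + 13×2 = 139
Denver: 1×1 + 2×2 + 2×1 + 1×4 + 8×5 + 16×4 + 13×4 = 167
Edmonton: 1×5 + 2×3 + 2×3 + 1×3 + 8×4 + 16×1 + 13×1 = 81
Geneva: 1×4 + 2×1 + 2×5 + 1×2 + 8×3 + 16×3 + 13×5 = 155
Fresno: 1×3 + 2×4 + 2×4 + 1×5 + 8×1 + 16×2 + 13×3 = 103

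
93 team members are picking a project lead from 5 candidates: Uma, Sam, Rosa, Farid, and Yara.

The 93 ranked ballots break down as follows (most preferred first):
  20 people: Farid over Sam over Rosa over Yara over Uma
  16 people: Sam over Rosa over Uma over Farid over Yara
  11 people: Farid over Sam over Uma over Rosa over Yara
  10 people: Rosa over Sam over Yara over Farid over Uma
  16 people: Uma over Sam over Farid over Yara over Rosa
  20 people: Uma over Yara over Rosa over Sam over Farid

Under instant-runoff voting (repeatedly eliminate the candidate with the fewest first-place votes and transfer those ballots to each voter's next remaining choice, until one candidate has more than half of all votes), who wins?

Round 1: Uma 36, Sam 16, Rosa 10, Farid 31, Yara 0. Yara eliminated.
Round 2: Uma 36, Sam 16, Rosa 10, Farid 31. Rosa eliminated.
Round 3: Uma 36, Sam 26, Farid 31. Sam eliminated.
Round 4: Uma 52, Farid 41. Uma has a majority (≥47).

Uma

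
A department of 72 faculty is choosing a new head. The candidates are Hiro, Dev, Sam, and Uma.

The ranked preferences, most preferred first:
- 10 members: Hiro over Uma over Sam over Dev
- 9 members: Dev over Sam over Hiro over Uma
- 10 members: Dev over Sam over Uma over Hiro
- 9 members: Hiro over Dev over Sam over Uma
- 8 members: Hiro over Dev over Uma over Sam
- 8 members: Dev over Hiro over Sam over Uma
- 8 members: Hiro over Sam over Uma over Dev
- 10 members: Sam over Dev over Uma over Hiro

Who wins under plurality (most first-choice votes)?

First-place votes: Hiro 35, Dev 27, Sam 10, Uma 0.

Hiro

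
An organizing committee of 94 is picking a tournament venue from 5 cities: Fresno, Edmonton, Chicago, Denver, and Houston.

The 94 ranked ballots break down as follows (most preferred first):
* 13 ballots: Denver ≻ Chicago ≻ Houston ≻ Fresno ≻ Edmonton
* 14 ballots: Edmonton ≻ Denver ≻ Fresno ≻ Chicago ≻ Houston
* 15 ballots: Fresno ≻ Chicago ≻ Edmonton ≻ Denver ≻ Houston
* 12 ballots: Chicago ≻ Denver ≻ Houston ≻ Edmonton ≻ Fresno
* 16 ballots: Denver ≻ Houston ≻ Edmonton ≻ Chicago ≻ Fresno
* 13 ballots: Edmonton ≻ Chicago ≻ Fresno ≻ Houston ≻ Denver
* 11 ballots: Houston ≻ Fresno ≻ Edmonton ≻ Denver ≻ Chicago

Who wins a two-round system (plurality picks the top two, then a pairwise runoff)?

Edmonton

Round 1 first-place votes: Fresno 15, Edmonton 27, Chicago 12, Denver 29, Houston 11. Denver and Edmonton advance.
Runoff: Denver is ranked above Edmonton on 41 ballots, Edmonton above Denver on 53.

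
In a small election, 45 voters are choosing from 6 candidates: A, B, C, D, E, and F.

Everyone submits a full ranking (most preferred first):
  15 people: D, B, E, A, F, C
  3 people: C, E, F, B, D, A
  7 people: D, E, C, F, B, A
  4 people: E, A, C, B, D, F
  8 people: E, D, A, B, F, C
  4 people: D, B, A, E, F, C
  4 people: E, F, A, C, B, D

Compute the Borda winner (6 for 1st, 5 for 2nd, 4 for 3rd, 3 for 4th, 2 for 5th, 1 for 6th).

A: 15×3 + 3×1 + 7×1 + 4×5 + 8×4 + 4×4 + 4×4 = 139
B: 15×5 + 3×3 + 7×2 + 4×3 + 8×3 + 4×5 + 4×2 = 162
C: 15×1 + 3×6 + 7×4 + 4×4 + 8×1 + 4×1 + 4×3 = 101
D: 15×6 + 3×2 + 7×6 + 4×2 + 8×5 + 4×6 + 4×1 = 214
E: 15×4 + 3×5 + 7×5 + 4×6 + 8×6 + 4×3 + 4×6 = 218
F: 15×2 + 3×4 + 7×3 + 4×1 + 8×2 + 4×2 + 4×5 = 111

E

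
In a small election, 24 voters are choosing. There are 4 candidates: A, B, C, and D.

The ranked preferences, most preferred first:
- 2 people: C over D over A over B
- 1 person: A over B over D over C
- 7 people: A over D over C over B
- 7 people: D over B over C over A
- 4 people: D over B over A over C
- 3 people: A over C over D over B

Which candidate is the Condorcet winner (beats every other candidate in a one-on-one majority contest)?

D vs A: 13–11
D vs B: 23–1
D vs C: 19–5
D beats every other candidate.

D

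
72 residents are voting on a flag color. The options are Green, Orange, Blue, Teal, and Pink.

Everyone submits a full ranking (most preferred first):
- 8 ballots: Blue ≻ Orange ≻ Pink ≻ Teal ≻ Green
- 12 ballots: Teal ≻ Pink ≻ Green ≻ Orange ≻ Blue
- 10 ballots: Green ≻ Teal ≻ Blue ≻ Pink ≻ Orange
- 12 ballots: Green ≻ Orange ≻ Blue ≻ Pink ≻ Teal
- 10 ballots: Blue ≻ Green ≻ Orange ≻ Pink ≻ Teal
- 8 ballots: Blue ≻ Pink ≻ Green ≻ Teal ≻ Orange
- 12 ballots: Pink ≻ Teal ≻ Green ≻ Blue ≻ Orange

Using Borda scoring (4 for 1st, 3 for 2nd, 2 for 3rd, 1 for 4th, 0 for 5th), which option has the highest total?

Green

Green: 8×0 + 12×2 + 10×4 + 12×4 + 10×3 + 8×2 + 12×2 = 182
Orange: 8×3 + 12×1 + 10×0 + 12×3 + 10×2 + 8×0 + 12×0 = 92
Blue: 8×4 + 12×0 + 10×2 + 12×2 + 10×4 + 8×4 + 12×1 = 160
Teal: 8×1 + 12×4 + 10×3 + 12×0 + 10×0 + 8×1 + 12×3 = 130
Pink: 8×2 + 12×3 + 10×1 + 12×1 + 10×1 + 8×3 + 12×4 = 156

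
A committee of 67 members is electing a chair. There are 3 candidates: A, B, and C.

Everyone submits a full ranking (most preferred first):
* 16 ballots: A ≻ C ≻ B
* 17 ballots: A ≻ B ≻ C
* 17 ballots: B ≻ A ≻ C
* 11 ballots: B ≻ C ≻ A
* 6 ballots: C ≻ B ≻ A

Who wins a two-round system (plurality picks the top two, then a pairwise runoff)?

B

Round 1 first-place votes: A 33, B 28, C 6. A and B advance.
Runoff: A is ranked above B on 33 ballots, B above A on 34.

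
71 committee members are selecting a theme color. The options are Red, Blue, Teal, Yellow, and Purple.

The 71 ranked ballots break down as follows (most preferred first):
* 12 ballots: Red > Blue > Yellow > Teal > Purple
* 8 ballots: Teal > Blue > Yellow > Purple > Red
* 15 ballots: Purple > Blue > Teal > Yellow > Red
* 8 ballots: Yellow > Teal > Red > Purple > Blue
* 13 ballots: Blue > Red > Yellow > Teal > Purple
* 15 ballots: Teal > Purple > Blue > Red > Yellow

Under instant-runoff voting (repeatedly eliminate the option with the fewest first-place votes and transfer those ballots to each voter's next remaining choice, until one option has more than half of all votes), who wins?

Round 1: Red 12, Blue 13, Teal 23, Yellow 8, Purple 15. Yellow eliminated.
Round 2: Red 12, Blue 13, Teal 31, Purple 15. Red eliminated.
Round 3: Blue 25, Teal 31, Purple 15. Purple eliminated.
Round 4: Blue 40, Teal 31. Blue has a majority (≥36).

Blue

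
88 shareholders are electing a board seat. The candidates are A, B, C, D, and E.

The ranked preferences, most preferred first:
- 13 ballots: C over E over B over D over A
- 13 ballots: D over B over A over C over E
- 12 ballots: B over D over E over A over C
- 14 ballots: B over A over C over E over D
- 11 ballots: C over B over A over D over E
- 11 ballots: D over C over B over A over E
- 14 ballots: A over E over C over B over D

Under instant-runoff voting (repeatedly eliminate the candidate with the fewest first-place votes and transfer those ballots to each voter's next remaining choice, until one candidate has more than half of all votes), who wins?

Round 1: A 14, B 26, C 24, D 24, E 0. E eliminated.
Round 2: A 14, B 26, C 24, D 24. A eliminated.
Round 3: B 26, C 38, D 24. D eliminated.
Round 4: B 39, C 49. C has a majority (≥45).

C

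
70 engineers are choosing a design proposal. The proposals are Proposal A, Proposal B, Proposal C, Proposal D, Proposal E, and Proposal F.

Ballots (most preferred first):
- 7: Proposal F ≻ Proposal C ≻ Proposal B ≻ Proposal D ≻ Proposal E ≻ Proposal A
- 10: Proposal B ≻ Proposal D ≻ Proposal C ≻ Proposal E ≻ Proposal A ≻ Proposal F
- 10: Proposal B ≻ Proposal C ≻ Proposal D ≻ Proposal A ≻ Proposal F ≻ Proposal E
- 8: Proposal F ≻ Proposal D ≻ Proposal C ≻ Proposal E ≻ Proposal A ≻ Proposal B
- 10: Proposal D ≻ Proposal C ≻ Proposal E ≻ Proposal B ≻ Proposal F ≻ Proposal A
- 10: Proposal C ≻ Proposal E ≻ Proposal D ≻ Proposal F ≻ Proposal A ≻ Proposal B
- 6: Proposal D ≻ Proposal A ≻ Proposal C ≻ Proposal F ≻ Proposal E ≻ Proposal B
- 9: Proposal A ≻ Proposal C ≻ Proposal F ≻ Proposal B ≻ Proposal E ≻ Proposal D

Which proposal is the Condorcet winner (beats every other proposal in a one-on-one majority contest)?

Proposal C vs Proposal A: 55–15
Proposal C vs Proposal B: 50–20
Proposal C vs Proposal D: 36–34
Proposal C vs Proposal E: 70–0
Proposal C vs Proposal F: 55–15
Proposal C beats every other proposal.

Proposal C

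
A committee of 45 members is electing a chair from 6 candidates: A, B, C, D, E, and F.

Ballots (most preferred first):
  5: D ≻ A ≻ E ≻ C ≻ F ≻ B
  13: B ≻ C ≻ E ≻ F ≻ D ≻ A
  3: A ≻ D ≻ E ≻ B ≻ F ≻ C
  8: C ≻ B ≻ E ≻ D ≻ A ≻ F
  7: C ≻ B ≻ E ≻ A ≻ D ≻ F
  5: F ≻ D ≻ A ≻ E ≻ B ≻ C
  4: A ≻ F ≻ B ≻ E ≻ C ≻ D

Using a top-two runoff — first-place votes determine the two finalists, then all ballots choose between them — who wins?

Round 1 first-place votes: A 7, B 13, C 15, D 5, E 0, F 5. C and B advance.
Runoff: C is ranked above B on 20 ballots, B above C on 25.

B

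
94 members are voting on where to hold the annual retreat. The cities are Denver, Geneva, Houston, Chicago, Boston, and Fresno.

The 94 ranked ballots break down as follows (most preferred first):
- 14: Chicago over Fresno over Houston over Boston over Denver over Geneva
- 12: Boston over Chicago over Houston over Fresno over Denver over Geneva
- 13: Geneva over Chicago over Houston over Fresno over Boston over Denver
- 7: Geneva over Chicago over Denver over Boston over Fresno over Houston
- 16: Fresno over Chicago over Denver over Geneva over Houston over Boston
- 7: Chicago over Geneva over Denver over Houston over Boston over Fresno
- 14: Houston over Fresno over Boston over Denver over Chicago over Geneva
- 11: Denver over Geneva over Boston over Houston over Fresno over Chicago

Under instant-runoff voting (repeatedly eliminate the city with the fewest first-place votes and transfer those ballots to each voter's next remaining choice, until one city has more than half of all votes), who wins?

Round 1: Denver 11, Geneva 20, Houston 14, Chicago 21, Boston 12, Fresno 16. Denver eliminated.
Round 2: Geneva 31, Houston 14, Chicago 21, Boston 12, Fresno 16. Boston eliminated.
Round 3: Geneva 31, Houston 14, Chicago 33, Fresno 16. Houston eliminated.
Round 4: Geneva 31, Chicago 33, Fresno 30. Fresno eliminated.
Round 5: Geneva 31, Chicago 63. Chicago has a majority (≥48).

Chicago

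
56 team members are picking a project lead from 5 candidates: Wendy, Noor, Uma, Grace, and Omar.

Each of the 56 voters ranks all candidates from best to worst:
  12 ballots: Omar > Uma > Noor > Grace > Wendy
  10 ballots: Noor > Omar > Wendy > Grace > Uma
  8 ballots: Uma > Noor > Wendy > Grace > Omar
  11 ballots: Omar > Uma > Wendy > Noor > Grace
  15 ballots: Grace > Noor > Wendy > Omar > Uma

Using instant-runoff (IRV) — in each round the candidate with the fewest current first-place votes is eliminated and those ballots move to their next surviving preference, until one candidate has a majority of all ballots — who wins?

Round 1: Wendy 0, Noor 10, Uma 8, Grace 15, Omar 23. Wendy eliminated.
Round 2: Noor 10, Uma 8, Grace 15, Omar 23. Uma eliminated.
Round 3: Noor 18, Grace 15, Omar 23. Grace eliminated.
Round 4: Noor 33, Omar 23. Noor has a majority (≥29).

Noor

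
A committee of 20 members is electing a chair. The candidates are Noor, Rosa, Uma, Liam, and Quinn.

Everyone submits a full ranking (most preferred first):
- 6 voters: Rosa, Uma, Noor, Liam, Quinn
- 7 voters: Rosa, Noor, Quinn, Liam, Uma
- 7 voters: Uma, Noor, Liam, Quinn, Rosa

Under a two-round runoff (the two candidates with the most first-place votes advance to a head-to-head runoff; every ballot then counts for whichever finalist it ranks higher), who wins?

Rosa

Round 1 first-place votes: Noor 0, Rosa 13, Uma 7, Liam 0, Quinn 0. Rosa and Uma advance.
Runoff: Rosa is ranked above Uma on 13 ballots, Uma above Rosa on 7.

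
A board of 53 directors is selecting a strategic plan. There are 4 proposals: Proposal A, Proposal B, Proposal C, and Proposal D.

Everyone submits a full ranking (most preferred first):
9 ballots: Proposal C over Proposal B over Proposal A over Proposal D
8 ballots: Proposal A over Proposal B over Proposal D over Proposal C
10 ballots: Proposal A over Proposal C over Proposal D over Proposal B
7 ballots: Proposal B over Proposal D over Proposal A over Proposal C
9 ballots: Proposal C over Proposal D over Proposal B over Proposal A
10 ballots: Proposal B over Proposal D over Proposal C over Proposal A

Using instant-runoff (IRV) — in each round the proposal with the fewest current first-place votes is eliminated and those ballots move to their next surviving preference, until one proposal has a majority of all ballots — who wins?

Round 1: Proposal A 18, Proposal B 17, Proposal C 18, Proposal D 0. Proposal D eliminated.
Round 2: Proposal A 18, Proposal B 17, Proposal C 18. Proposal B eliminated.
Round 3: Proposal A 25, Proposal C 28. Proposal C has a majority (≥27).

Proposal C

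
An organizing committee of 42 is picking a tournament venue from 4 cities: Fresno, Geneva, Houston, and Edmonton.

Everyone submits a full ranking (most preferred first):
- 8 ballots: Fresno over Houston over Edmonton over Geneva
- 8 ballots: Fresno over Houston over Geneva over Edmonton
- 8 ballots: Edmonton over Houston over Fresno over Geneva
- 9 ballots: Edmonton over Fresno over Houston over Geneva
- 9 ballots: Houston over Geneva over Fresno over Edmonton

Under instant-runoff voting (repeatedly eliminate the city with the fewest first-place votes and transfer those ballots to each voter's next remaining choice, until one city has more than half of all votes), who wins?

Round 1: Fresno 16, Geneva 0, Houston 9, Edmonton 17. Geneva eliminated.
Round 2: Fresno 16, Houston 9, Edmonton 17. Houston eliminated.
Round 3: Fresno 25, Edmonton 17. Fresno has a majority (≥22).

Fresno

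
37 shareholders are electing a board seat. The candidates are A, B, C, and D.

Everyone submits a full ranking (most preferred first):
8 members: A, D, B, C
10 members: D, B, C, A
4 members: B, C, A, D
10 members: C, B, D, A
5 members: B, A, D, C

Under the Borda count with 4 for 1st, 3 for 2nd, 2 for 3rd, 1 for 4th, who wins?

B

A: 8×4 + 10×1 + 4×2 + 10×1 + 5×3 = 75
B: 8×2 + 10×3 + 4×4 + 10×3 + 5×4 = 112
C: 8×1 + 10×2 + 4×3 + 10×4 + 5×1 = 85
D: 8×3 + 10×4 + 4×1 + 10×2 + 5×2 = 98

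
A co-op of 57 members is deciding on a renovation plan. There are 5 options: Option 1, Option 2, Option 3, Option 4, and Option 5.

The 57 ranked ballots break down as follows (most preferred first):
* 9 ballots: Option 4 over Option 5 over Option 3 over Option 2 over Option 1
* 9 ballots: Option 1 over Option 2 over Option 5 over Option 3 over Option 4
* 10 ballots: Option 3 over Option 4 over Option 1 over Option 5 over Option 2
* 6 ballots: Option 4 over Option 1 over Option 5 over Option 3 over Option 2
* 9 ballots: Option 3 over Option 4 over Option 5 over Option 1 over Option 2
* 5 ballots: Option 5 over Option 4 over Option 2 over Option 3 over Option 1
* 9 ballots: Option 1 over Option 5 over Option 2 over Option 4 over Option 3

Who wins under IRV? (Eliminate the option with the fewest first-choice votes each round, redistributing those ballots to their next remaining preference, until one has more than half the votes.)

Option 4

Round 1: Option 1 18, Option 2 0, Option 3 19, Option 4 15, Option 5 5. Option 2 eliminated.
Round 2: Option 1 18, Option 3 19, Option 4 15, Option 5 5. Option 5 eliminated.
Round 3: Option 1 18, Option 3 19, Option 4 20. Option 1 eliminated.
Round 4: Option 3 28, Option 4 29. Option 4 has a majority (≥29).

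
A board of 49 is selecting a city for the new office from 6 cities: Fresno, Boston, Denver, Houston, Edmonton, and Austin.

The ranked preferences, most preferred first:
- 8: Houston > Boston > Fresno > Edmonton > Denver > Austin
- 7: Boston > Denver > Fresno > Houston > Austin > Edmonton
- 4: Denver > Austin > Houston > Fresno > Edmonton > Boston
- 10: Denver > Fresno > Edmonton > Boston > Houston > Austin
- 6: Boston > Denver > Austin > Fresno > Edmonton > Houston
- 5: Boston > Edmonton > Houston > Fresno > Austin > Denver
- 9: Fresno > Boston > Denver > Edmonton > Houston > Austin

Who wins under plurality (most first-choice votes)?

Boston

First-place votes: Fresno 9, Boston 18, Denver 14, Houston 8, Edmonton 0, Austin 0.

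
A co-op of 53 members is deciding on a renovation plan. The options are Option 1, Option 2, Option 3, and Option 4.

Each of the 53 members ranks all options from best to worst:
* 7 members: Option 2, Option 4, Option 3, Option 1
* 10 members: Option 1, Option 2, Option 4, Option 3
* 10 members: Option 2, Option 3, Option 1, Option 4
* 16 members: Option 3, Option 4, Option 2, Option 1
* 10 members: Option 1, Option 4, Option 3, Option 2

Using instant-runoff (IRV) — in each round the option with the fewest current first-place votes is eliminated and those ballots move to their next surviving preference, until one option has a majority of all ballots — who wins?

Option 2

Round 1: Option 1 20, Option 2 17, Option 3 16, Option 4 0. Option 4 eliminated.
Round 2: Option 1 20, Option 2 17, Option 3 16. Option 3 eliminated.
Round 3: Option 1 20, Option 2 33. Option 2 has a majority (≥27).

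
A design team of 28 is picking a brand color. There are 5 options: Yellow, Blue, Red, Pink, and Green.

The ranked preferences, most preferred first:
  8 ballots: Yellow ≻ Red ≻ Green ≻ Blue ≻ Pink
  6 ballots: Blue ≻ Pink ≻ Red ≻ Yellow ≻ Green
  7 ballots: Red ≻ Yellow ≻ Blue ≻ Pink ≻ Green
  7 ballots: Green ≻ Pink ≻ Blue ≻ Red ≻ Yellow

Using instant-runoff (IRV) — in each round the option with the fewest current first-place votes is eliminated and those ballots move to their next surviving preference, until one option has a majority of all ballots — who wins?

Red

Round 1: Yellow 8, Blue 6, Red 7, Pink 0, Green 7. Pink eliminated.
Round 2: Yellow 8, Blue 6, Red 7, Green 7. Blue eliminated.
Round 3: Yellow 8, Red 13, Green 7. Green eliminated.
Round 4: Yellow 8, Red 20. Red has a majority (≥15).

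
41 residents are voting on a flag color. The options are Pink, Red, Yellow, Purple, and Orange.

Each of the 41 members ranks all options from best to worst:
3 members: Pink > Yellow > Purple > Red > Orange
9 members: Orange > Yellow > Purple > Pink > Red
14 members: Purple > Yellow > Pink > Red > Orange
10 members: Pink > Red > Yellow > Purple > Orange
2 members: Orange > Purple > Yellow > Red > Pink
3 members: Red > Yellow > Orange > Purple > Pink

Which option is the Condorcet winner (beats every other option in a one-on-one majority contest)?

Yellow vs Pink: 28–13
Yellow vs Red: 28–13
Yellow vs Purple: 25–16
Yellow vs Orange: 30–11
Yellow beats every other option.

Yellow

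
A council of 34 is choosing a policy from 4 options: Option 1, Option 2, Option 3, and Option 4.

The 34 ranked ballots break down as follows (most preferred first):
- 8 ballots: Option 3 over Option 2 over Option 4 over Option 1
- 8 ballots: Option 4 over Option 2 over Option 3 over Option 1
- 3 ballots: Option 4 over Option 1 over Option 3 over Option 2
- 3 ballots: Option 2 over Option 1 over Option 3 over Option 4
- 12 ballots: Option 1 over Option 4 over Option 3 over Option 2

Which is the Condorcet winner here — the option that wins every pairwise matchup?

Option 4 vs Option 1: 19–15
Option 4 vs Option 2: 23–11
Option 4 vs Option 3: 23–11
Option 4 beats every other option.

Option 4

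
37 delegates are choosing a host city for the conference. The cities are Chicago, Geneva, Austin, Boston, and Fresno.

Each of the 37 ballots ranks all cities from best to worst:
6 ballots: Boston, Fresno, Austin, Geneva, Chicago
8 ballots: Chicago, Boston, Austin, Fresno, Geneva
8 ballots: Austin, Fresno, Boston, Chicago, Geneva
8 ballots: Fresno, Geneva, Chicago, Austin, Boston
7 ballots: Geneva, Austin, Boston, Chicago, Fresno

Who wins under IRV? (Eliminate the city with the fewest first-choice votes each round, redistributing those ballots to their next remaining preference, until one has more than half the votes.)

Round 1: Chicago 8, Geneva 7, Austin 8, Boston 6, Fresno 8. Boston eliminated.
Round 2: Chicago 8, Geneva 7, Austin 8, Fresno 14. Geneva eliminated.
Round 3: Chicago 8, Austin 15, Fresno 14. Chicago eliminated.
Round 4: Austin 23, Fresno 14. Austin has a majority (≥19).

Austin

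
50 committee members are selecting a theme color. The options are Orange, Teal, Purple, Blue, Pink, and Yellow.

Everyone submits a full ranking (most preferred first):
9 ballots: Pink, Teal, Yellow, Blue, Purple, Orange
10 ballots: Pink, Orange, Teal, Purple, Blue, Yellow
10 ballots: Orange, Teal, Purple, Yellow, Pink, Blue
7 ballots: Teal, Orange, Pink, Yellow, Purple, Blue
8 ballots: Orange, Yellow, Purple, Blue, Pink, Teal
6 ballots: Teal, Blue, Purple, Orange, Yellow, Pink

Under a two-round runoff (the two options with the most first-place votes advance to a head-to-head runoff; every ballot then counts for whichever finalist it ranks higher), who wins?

Orange

Round 1 first-place votes: Orange 18, Teal 13, Purple 0, Blue 0, Pink 19, Yellow 0. Pink and Orange advance.
Runoff: Pink is ranked above Orange on 19 ballots, Orange above Pink on 31.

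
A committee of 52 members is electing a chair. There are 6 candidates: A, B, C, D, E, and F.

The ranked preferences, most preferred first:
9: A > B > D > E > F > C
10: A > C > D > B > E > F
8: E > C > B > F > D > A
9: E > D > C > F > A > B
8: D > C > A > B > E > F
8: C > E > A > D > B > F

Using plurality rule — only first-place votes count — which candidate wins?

First-place votes: A 19, B 0, C 8, D 8, E 17, F 0.

A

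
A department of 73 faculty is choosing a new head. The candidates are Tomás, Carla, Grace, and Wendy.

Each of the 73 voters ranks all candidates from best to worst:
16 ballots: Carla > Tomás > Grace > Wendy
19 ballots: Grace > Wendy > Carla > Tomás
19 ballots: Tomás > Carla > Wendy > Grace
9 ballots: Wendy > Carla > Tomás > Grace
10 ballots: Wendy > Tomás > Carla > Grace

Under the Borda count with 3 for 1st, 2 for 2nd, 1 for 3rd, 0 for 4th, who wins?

Tomás: 16×2 + 19×0 + 19×3 + 9×1 + 10×2 = 118
Carla: 16×3 + 19×1 + 19×2 + 9×2 + 10×1 = 133
Grace: 16×1 + 19×3 + 19×0 + 9×0 + 10×0 = 73
Wendy: 16×0 + 19×2 + 19×1 + 9×3 + 10×3 = 114

Carla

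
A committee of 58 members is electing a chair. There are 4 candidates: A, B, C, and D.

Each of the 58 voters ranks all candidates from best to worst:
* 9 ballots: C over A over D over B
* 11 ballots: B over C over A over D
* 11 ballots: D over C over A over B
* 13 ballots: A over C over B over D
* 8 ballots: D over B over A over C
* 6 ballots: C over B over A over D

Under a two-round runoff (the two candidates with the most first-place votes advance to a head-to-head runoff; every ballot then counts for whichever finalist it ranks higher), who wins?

C

Round 1 first-place votes: A 13, B 11, C 15, D 19. D and C advance.
Runoff: D is ranked above C on 19 ballots, C above D on 39.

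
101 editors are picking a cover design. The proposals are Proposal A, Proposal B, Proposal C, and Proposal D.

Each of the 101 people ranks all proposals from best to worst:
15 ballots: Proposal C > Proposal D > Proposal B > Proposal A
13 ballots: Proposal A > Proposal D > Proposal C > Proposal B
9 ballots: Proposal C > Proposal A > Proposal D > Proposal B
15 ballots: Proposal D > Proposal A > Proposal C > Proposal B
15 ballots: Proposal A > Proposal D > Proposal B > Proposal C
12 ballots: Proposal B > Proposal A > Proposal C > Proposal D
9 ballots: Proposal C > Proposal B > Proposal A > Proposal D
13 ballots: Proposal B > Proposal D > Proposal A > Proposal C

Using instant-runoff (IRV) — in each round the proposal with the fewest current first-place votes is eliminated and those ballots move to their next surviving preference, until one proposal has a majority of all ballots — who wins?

Proposal A

Round 1: Proposal A 28, Proposal B 25, Proposal C 33, Proposal D 15. Proposal D eliminated.
Round 2: Proposal A 43, Proposal B 25, Proposal C 33. Proposal B eliminated.
Round 3: Proposal A 68, Proposal C 33. Proposal A has a majority (≥51).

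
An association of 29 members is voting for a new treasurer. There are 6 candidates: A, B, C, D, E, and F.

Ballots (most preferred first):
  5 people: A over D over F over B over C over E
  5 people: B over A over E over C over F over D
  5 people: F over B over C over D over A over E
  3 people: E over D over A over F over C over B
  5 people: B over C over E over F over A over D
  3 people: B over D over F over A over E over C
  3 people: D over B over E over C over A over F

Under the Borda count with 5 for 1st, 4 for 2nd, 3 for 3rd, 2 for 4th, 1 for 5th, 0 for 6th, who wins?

A: 5×5 + 5×4 + 5×1 + 3×3 + 5×1 + 3×2 + 3×1 = 73
B: 5×2 + 5×5 + 5×4 + 3×0 + 5×5 + 3×5 + 3×4 = 107
C: 5×1 + 5×2 + 5×3 + 3×1 + 5×4 + 3×0 + 3×2 = 59
D: 5×4 + 5×0 + 5×2 + 3×4 + 5×0 + 3×4 + 3×5 = 69
E: 5×0 + 5×3 + 5×0 + 3×5 + 5×3 + 3×1 + 3×3 = 57
F: 5×3 + 5×1 + 5×5 + 3×2 + 5×2 + 3×3 + 3×0 = 70

B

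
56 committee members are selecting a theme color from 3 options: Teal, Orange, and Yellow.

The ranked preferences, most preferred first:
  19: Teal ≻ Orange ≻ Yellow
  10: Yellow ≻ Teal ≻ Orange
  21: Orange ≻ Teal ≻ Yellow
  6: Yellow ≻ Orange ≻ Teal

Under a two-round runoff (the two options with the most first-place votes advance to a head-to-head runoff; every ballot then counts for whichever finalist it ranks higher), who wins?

Round 1 first-place votes: Teal 19, Orange 21, Yellow 16. Orange and Teal advance.
Runoff: Orange is ranked above Teal on 27 ballots, Teal above Orange on 29.

Teal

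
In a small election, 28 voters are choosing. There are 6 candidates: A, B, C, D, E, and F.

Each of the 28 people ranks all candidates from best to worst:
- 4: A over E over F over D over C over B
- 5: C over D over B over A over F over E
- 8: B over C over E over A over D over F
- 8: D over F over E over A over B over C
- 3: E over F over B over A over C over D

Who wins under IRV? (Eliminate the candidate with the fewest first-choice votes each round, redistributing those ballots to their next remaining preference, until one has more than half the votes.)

Round 1: A 4, B 8, C 5, D 8, E 3, F 0. F eliminated.
Round 2: A 4, B 8, C 5, D 8, E 3. E eliminated.
Round 3: A 4, B 11, C 5, D 8. A eliminated.
Round 4: B 11, C 5, D 12. C eliminated.
Round 5: B 11, D 17. D has a majority (≥15).

D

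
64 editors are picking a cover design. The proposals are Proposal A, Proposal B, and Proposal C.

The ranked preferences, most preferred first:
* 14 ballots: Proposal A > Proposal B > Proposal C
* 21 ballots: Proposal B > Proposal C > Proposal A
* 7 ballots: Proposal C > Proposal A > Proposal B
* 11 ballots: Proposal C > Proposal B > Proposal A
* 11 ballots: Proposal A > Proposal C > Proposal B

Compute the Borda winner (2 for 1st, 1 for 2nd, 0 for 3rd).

Proposal C

Proposal A: 14×2 + 21×0 + 7×1 + 11×0 + 11×2 = 57
Proposal B: 14×1 + 21×2 + 7×0 + 11×1 + 11×0 = 67
Proposal C: 14×0 + 21×1 + 7×2 + 11×2 + 11×1 = 68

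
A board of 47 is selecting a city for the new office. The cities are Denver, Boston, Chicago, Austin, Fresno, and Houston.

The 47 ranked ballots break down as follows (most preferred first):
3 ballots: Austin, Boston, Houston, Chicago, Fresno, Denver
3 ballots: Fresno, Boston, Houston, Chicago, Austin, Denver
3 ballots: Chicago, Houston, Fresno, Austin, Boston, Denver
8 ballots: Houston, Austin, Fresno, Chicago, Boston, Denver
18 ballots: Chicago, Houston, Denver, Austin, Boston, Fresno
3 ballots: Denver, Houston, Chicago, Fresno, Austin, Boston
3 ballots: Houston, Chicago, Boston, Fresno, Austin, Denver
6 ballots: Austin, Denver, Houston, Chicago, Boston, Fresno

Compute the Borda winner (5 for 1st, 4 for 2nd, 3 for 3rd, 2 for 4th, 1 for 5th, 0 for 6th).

Houston

Denver: 3×0 + 3×0 + 3×0 + 8×0 + 18×3 + 3×5 + 3×0 + 6×4 = 93
Boston: 3×4 + 3×4 + 3×1 + 8×1 + 18×1 + 3×0 + 3×3 + 6×1 = 68
Chicago: 3×2 + 3×2 + 3×5 + 8×2 + 18×5 + 3×3 + 3×4 + 6×2 = 166
Austin: 3×5 + 3×1 + 3×2 + 8×4 + 18×2 + 3×1 + 3×1 + 6×5 = 128
Fresno: 3×1 + 3×5 + 3×3 + 8×3 + 18×0 + 3×2 + 3×2 + 6×0 = 63
Houston: 3×3 + 3×3 + 3×4 + 8×5 + 18×4 + 3×4 + 3×5 + 6×3 = 187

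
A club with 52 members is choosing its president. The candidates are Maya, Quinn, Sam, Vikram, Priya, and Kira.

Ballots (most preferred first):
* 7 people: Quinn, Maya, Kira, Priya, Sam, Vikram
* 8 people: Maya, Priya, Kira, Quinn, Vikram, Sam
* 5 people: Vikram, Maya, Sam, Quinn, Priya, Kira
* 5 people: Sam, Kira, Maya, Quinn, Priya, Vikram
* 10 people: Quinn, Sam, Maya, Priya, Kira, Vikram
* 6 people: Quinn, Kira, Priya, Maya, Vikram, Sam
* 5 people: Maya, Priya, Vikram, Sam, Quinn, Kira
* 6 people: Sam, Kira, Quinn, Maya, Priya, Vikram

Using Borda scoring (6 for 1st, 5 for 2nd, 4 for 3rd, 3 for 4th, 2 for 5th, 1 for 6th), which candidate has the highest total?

Maya: 7×5 + 8×6 + 5×5 + 5×4 + 10×4 + 6×3 + 5×6 + 6×3 = 234
Quinn: 7×6 + 8×3 + 5×3 + 5×3 + 10×6 + 6×6 + 5×2 + 6×4 = 226
Sam: 7×2 + 8×1 + 5×4 + 5×6 + 10×5 + 6×1 + 5×3 + 6×6 = 179
Vikram: 7×1 + 8×2 + 5×6 + 5×1 + 10×1 + 6×2 + 5×4 + 6×1 = 106
Priya: 7×3 + 8×5 + 5×2 + 5×2 + 10×3 + 6×4 + 5×5 + 6×2 = 172
Kira: 7×4 + 8×4 + 5×1 + 5×5 + 10×2 + 6×5 + 5×1 + 6×5 = 175

Maya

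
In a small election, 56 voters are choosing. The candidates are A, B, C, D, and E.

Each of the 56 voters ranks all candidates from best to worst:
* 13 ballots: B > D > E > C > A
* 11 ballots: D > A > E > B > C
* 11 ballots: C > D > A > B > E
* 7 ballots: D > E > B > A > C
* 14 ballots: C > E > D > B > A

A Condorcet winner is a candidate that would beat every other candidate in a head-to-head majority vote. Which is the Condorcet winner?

D vs A: 56–0
D vs B: 43–13
D vs C: 31–25
D vs E: 42–14
D beats every other candidate.

D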